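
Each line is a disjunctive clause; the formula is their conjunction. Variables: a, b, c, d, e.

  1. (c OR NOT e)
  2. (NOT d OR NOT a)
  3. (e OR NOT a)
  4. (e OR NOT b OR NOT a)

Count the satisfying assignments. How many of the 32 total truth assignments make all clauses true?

14

Case analysis on a and e:
  a=1, e=1: remaining (b,c,d) ∈ {(0,1,0); (1,1,0)} — 2.
  a=1, e=0: a clause becomes empty — 0.
  a=0, e=1: remaining (b,c,d) ∈ {(0,1,0); (0,1,1); (1,1,0); (1,1,1)} — 4.
  a=0, e=0: b, c, d free → 2^3 = 8.
Total: 2 + 0 + 4 + 8 = 14.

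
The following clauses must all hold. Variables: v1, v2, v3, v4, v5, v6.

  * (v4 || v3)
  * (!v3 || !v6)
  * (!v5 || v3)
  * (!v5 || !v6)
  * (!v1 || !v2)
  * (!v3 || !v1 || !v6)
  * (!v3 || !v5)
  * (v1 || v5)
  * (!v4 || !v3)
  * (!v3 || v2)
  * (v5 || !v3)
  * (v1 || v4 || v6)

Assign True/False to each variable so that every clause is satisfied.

v1=T, v2=F, v3=F, v4=T, v5=F, v6=T

Set v1 = True and propagate.
  then v2 is forced to False.
  then v3 is forced to False.
  then v4 is forced to True.
  then v5 is forced to False.
v6 is now unconstrained; take v6 = True.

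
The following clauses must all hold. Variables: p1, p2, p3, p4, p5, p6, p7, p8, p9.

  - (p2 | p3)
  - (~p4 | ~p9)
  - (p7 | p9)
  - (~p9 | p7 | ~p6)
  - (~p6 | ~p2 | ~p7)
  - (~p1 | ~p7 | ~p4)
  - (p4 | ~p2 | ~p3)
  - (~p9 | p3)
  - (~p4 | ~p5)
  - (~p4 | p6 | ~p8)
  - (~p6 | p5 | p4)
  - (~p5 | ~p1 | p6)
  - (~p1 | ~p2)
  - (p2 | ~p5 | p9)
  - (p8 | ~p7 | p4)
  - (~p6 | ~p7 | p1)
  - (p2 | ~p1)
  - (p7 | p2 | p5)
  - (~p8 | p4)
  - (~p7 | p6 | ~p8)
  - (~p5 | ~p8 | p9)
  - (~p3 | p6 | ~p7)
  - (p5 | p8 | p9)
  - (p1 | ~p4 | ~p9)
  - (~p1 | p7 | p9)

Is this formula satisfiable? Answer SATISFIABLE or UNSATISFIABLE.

Branch on p1: take p1 = False.
Branch on p2: take p2 = False.
  then p3 is forced to True.
Branch on p4: take p4 = False.
  then p8 is forced to False.
  then p7 is forced to False.
  then p9 is forced to True.
  then p6 is forced to False.
  then p5 is forced to True.
Every clause has at least one true literal under this assignment.
So p1 = F, p2 = F, p3 = T, p4 = F, p5 = T, p6 = F, p7 = F, p8 = F, p9 = T is a satisfying assignment.

SATISFIABLE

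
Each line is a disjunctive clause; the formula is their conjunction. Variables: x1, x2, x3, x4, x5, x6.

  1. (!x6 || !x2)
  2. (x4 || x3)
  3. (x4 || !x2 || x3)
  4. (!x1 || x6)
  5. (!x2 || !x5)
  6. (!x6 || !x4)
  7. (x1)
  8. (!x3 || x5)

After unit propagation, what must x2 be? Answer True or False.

Unit clause (x1) sets x1 = True.
From (x6 || !x1) and x1 = True: x6 = True.
(!x2 || !x6): since x6 = True, the clause reduces to (!x2). x2 = False.

False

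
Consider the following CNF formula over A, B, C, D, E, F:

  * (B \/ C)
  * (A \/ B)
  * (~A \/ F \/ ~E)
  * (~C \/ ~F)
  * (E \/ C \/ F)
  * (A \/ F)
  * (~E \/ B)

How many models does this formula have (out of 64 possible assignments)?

12

Case analysis on F and A:
  F=T, A=T: remaining (B,C,D,E) ∈ {(T,F,F,F); (T,F,F,T); (T,F,T,F); (T,F,T,T)} — 4.
  F=T, A=F: remaining (B,C,D,E) ∈ {(T,F,F,F); (T,F,F,T); (T,F,T,F); (T,F,T,T)} — 4.
  F=F, A=T: remaining (B,C,D,E) ∈ {(F,T,F,F); (F,T,T,F); (T,T,F,F); (T,T,T,F)} — 4.
  F=F, A=F: a clause becomes empty — 0.
Total: 4 + 4 + 4 + 0 = 12.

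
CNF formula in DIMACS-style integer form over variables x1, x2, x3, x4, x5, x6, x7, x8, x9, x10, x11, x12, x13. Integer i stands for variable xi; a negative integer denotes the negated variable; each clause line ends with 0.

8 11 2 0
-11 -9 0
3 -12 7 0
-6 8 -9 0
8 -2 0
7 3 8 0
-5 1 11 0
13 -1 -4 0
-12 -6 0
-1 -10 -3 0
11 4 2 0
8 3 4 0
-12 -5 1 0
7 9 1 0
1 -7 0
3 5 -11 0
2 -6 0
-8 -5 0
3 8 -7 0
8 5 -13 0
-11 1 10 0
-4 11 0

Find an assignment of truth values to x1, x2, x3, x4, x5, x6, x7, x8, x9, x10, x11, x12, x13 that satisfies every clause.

x1 = True, x2 = False, x3 = True, x4 = True, x5 = False, x6 = False, x7 = False, x8 = True, x9 = False, x10 = False, x11 = True, x12 = False, x13 = True

Check each clause:
  1. (x2 || x11 || x8) — x8 is true.
  2. (!x11 || !x9) — !x9 is true.
  3. (x7 || x3 || !x12) — x3 is true.
  4. (x8 || !x6 || !x9) — x8 is true.
  5. (!x2 || x8) — x8 is true.
  6. (x3 || x8 || x7) — x8 is true.
  7. (x11 || !x5 || x1) — x1 is true.
  8. (x13 || !x4 || !x1) — x13 is true.
  9. (!x12 || !x6) — !x6 is true.
  10. (!x1 || !x3 || !x10) — !x10 is true.
  11. (x4 || x11 || x2) — x11 is true.
  12. (x4 || x3 || x8) — x8 is true.
  13. (!x12 || !x5 || x1) — x1 is true.
  14. (x7 || x1 || x9) — x1 is true.
  15. (x1 || !x7) — x1 is true.
  16. (!x11 || x3 || x5) — x3 is true.
  17. (x2 || !x6) — !x6 is true.
  18. (!x5 || !x8) — !x5 is true.
  19. (x8 || x3 || !x7) — x8 is true.
  20. (x8 || !x13 || x5) — x8 is true.
  21. (!x11 || x10 || x1) — x1 is true.
  22. (x11 || !x4) — x11 is true.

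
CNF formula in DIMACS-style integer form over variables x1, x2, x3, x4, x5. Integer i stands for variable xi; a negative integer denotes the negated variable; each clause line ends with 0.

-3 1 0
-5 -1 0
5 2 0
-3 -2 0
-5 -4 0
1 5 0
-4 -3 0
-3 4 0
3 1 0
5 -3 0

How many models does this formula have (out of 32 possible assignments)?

2

Satisfying assignments:
  x1=1 x2=1 x3=0 x4=0 x5=0
  x1=1 x2=1 x3=0 x4=1 x5=0
Count: 2.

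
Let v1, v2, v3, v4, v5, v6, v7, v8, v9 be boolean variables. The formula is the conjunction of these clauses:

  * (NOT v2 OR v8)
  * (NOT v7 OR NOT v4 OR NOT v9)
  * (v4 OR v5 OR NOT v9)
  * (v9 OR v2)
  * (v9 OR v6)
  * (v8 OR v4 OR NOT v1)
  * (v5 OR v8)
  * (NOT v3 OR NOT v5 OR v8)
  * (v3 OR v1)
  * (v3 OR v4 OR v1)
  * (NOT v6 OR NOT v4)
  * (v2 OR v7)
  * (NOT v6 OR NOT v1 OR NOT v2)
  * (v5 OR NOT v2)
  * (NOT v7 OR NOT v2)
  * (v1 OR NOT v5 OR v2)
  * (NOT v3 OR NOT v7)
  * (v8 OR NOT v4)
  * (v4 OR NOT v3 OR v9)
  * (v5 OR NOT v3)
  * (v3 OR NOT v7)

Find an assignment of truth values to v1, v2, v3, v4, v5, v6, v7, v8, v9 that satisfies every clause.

v1=1  v2=1  v3=0  v4=0  v5=1  v6=0  v7=0  v8=1  v9=1

Pure literal: v8 appears only positively; assign v8 = True.
Set v1 = True and propagate.
For the remaining variables, v2 = True, v3 = False, v4 = False, v5 = True, v6 = False, v7 = False, v9 = True works.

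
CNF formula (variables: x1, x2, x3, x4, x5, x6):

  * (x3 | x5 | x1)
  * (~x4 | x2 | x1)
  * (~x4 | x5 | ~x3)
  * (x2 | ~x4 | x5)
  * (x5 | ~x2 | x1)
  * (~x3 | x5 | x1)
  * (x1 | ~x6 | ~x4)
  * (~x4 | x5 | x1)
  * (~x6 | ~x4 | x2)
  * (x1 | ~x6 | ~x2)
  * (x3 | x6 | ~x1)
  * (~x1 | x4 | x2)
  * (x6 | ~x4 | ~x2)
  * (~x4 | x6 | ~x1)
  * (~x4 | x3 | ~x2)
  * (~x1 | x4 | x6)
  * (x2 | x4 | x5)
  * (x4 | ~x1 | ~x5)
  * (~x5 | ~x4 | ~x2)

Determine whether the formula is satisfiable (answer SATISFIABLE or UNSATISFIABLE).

Set x1 = True and propagate.
The remaining clauses are satisfied by x2 = True, x3 = False, x4 = False, x5 = False, x6 = True.
So x1=1, x2=1, x3=0, x4=0, x5=0, x6=1 is a satisfying assignment.

SATISFIABLE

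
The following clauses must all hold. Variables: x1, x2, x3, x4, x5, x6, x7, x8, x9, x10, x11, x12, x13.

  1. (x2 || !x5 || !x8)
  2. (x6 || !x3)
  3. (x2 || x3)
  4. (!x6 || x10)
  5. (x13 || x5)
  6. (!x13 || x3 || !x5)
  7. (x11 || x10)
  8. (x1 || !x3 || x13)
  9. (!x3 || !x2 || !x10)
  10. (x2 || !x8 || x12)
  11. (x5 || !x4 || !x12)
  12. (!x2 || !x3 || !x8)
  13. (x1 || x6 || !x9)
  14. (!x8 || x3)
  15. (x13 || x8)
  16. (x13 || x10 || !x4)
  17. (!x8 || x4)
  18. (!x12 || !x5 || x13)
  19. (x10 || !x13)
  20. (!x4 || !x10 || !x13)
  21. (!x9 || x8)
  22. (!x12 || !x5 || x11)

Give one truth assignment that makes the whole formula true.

Pure literal: x1 appears only positively; assign x1 = True.
Pure literal: x9 appears only negated; assign x9 = False.
Try x2 = True.
Branch on x3: take x3 = False.
  then x8 is forced to False.
  then x13 is forced to True.
  then x5 is forced to False.
  then x10 is forced to True.
  then x4 is forced to False.
x6, x7, x11, x12 are now unconstrained; take x6 = False, x7 = True, x11 = True, x12 = True.
Check each clause:
  1. (!x5 || x2 || !x8) — !x8 is true.
  2. (x6 || !x3) — !x3 is true.
  3. (x3 || x2) — x2 is true.
  4. (x10 || !x6) — x10 is true.
  5. (x13 || x5) — x13 is true.
  6. (!x5 || !x13 || x3) — !x5 is true.
  7. (x10 || x11) — x10 is true.
  8. (!x3 || x13 || x1) — x1 is true.
  9. (!x10 || !x2 || !x3) — !x3 is true.
  10. (!x8 || x12 || x2) — !x8 is true.
  11. (x5 || !x4 || !x12) — !x4 is true.
  12. (!x3 || !x8 || !x2) — !x8 is true.
  13. (x6 || x1 || !x9) — x1 is true.
  14. (x3 || !x8) — !x8 is true.
  15. (x13 || x8) — x13 is true.
  16. (!x4 || x10 || x13) — x10 is true.
  17. (x4 || !x8) — !x8 is true.
  18. (!x5 || x13 || !x12) — !x5 is true.
  19. (x10 || !x13) — x10 is true.
  20. (!x10 || !x13 || !x4) — !x4 is true.
  21. (x8 || !x9) — !x9 is true.
  22. (!x12 || x11 || !x5) — x11 is true.

x1 = True  x2 = True  x3 = False  x4 = False  x5 = False  x6 = False  x7 = True  x8 = False  x9 = False  x10 = True  x11 = True  x12 = True  x13 = True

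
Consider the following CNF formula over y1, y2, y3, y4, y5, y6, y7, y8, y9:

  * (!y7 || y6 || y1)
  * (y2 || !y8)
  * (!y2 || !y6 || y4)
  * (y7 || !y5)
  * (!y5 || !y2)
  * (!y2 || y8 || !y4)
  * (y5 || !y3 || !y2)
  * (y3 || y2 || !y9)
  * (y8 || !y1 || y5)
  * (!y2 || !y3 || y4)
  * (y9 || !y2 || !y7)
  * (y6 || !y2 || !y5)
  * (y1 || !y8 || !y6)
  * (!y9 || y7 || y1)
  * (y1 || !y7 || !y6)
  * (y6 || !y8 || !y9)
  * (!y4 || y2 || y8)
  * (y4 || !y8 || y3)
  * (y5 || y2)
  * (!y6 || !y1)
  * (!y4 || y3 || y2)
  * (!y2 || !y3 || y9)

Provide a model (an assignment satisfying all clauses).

y1 = True, y2 = False, y3 = False, y4 = False, y5 = True, y6 = False, y7 = True, y8 = False, y9 = False

Branch on y1: take y1 = True.
  then y6 is forced to False.
Set y2 = False and propagate.
  then y8 is forced to False.
  then y5 is forced to True.
  then y7 is forced to True.
  then y4 is forced to False.
For the remaining variables, y3 = False, y9 = False works.
Every clause has at least one true literal under this assignment.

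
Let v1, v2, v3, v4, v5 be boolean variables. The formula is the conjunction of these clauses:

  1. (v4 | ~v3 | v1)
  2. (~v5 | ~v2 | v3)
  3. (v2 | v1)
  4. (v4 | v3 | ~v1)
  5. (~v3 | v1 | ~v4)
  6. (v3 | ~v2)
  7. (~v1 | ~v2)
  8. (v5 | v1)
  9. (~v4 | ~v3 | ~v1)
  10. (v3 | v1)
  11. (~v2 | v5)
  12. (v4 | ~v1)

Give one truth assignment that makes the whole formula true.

Branch on v1: take v1 = True.
  then v2 is forced to False.
  then v4 is forced to True.
  then v3 is forced to False.
v5 is now unconstrained; take v5 = True.
Every clause has at least one true literal under this assignment.

v1=T  v2=F  v3=F  v4=T  v5=T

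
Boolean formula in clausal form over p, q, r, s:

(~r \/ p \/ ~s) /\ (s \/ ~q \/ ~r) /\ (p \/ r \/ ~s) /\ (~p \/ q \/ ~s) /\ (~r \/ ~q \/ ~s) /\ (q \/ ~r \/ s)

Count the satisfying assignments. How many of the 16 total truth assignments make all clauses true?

5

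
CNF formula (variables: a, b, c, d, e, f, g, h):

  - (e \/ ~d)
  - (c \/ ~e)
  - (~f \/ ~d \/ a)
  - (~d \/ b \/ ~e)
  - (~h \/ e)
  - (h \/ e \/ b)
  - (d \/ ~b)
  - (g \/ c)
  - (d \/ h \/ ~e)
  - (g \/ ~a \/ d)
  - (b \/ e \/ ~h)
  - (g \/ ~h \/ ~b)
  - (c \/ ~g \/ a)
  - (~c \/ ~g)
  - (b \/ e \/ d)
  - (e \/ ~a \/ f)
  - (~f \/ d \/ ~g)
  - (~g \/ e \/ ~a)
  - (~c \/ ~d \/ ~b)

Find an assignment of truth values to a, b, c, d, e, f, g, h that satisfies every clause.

a=False  b=False  c=True  d=False  e=True  f=True  g=False  h=True

Check each clause:
  1. (~d \/ e) — ~d is true.
  2. (~e \/ c) — c is true.
  3. (~f \/ ~d \/ a) — ~d is true.
  4. (~e \/ b \/ ~d) — ~d is true.
  5. (~h \/ e) — e is true.
  6. (e \/ h \/ b) — h is true.
  7. (d \/ ~b) — ~b is true.
  8. (c \/ g) — c is true.
  9. (~e \/ h \/ d) — h is true.
  10. (~a \/ g \/ d) — ~a is true.
  11. (~h \/ e \/ b) — e is true.
  12. (~h \/ g \/ ~b) — ~b is true.
  13. (c \/ ~g \/ a) — c is true.
  14. (~c \/ ~g) — ~g is true.
  15. (b \/ d \/ e) — e is true.
  16. (~a \/ f \/ e) — e is true.
  17. (d \/ ~g \/ ~f) — ~g is true.
  18. (~a \/ ~g \/ e) — ~g is true.
  19. (~d \/ ~c \/ ~b) — ~d is true.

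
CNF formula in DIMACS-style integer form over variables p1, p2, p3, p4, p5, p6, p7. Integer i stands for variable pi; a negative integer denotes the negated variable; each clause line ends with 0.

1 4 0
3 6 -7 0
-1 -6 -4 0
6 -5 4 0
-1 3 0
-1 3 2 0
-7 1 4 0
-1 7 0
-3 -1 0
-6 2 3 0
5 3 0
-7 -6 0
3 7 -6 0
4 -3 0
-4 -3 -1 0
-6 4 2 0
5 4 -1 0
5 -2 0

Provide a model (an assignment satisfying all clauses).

p1=F, p2=F, p3=T, p4=T, p5=F, p6=F, p7=T

Try p1 = False.
  then p4 is forced to True.
Try p2 = False.
Set p3 = True and propagate.
For the remaining variables, p5 = False, p6 = False, p7 = True works.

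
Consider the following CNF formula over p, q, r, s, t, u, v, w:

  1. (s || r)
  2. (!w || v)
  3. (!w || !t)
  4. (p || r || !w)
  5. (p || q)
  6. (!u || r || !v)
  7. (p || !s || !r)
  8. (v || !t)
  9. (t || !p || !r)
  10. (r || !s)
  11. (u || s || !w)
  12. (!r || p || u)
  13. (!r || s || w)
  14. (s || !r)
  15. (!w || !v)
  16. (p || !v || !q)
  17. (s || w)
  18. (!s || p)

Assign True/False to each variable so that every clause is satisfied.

p=T, q=T, r=T, s=T, t=T, u=F, v=T, w=F

Check each clause:
  1. (s || r) — r is true.
  2. (v || !w) — !w is true.
  3. (!t || !w) — !w is true.
  4. (p || r || !w) — !w is true.
  5. (p || q) — p is true.
  6. (r || !v || !u) — !u is true.
  7. (!s || p || !r) — p is true.
  8. (v || !t) — v is true.
  9. (!r || !p || t) — t is true.
  10. (!s || r) — r is true.
  11. (u || !w || s) — !w is true.
  12. (u || !r || p) — p is true.
  13. (s || w || !r) — s is true.
  14. (!r || s) — s is true.
  15. (!v || !w) — !w is true.
  16. (!q || !v || p) — p is true.
  17. (w || s) — s is true.
  18. (!s || p) — p is true.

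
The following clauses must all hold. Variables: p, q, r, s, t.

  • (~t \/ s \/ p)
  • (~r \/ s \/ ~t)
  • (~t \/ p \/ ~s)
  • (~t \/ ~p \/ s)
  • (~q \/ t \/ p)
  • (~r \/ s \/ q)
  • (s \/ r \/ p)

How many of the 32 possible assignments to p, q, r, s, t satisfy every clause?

13

Split on s, then p.
  s=1, p=1: q, r, t free → 2^3 = 8.
  s=1, p=0: remaining (q,r,t) ∈ {(0,0,0); (0,1,0)} — 2.
  s=0, p=1: remaining (q,r,t) ∈ {(0,0,0); (1,0,0); (1,1,0)} — 3.
  s=0, p=0: a clause becomes empty — 0.
Total: 8 + 2 + 3 + 0 = 13.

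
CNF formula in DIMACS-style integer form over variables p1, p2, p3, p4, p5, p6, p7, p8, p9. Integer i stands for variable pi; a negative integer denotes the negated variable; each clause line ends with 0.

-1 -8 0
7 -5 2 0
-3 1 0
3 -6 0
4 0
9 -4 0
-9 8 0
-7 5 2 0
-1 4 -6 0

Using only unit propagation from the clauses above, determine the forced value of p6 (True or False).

False

(p4) is a unit clause: p4 = True.
(p9 OR NOT p4) with p4 = True leaves only p9, so p9 = True.
In (p8 OR NOT p9), NOT p9 is now false; p8 must hold, so p8 = True.
(NOT p8 OR NOT p1) with p8 = True leaves only NOT p1, so p1 = False.
(p1 OR NOT p3) with p1 = False leaves only NOT p3, so p3 = False.
In (p3 OR NOT p6), p3 is now false; NOT p6 must hold, so p6 = False.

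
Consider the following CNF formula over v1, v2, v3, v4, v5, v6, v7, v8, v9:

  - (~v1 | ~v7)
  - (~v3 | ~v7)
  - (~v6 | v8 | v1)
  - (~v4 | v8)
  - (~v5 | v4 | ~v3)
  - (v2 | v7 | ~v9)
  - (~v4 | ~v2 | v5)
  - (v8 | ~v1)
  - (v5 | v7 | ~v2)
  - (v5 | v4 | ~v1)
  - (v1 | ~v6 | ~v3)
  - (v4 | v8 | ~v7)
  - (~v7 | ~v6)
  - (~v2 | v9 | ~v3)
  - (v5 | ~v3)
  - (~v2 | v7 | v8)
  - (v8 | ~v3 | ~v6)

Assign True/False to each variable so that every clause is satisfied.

v1 = 1, v2 = 0, v3 = 0, v4 = 1, v5 = 1, v6 = 1, v7 = 0, v8 = 1, v9 = 0

v3 occurs only negated in the remaining clauses — set v3 = False.
Pure literal: v8 appears only positively; assign v8 = True.
Set v1 = True and propagate.
  then v7 is forced to False.
Branch on v2: take v2 = False.
  then v9 is forced to False.
Branch on v4: take v4 = True.
v5, v6 are now unconstrained; take v5 = True, v6 = True.
Every clause has at least one true literal under this assignment.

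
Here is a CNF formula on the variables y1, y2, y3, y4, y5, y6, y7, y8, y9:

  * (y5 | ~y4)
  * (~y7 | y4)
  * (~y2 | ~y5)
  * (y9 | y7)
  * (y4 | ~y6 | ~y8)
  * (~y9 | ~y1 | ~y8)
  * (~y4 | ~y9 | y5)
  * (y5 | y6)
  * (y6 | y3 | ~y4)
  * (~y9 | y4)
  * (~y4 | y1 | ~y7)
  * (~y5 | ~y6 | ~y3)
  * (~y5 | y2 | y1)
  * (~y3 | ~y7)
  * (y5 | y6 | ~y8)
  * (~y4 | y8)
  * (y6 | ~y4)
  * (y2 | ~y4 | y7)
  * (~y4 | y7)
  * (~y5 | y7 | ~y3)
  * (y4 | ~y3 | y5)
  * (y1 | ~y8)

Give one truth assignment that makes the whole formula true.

y1=True, y2=False, y3=False, y4=True, y5=True, y6=True, y7=True, y8=True, y9=False

Set y1 = True and propagate.
The remaining clauses are satisfied by y2 = False, y3 = False, y4 = True, y5 = True, y6 = True, y7 = True, y8 = True, y9 = False.
Every clause has at least one true literal under this assignment.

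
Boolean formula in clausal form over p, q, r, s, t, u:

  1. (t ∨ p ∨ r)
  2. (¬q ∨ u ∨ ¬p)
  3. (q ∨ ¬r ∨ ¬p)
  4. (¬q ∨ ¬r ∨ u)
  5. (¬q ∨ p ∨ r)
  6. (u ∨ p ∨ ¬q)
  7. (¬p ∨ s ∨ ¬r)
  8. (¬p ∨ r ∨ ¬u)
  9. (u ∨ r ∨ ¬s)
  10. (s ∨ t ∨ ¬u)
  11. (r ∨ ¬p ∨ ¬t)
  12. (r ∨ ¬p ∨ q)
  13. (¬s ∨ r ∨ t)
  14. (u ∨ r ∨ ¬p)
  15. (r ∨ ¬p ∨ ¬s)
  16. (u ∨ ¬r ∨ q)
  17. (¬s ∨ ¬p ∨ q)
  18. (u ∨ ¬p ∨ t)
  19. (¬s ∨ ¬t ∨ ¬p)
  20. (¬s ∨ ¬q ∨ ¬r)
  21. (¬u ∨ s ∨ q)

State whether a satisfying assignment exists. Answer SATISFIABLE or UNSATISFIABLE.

SATISFIABLE

Branch on p: take p = False.
Try q = False.
Set r = True and propagate.
  then u is forced to True.
  then s is forced to True.
t is now unconstrained; take t = False.
Every clause has at least one true literal under this assignment.
So p=False  q=False  r=True  s=True  t=False  u=True is a satisfying assignment.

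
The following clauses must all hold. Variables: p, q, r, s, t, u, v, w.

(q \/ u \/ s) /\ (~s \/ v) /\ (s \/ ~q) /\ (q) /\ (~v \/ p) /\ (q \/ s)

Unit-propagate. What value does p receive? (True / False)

True

(q) is a unit clause: q = True.
In (s \/ ~q), ~q is now false; s must hold, so s = True.
(~s \/ v): since s = True, the clause reduces to (v). v = True.
(p \/ ~v) with v = True leaves only p, so p = True.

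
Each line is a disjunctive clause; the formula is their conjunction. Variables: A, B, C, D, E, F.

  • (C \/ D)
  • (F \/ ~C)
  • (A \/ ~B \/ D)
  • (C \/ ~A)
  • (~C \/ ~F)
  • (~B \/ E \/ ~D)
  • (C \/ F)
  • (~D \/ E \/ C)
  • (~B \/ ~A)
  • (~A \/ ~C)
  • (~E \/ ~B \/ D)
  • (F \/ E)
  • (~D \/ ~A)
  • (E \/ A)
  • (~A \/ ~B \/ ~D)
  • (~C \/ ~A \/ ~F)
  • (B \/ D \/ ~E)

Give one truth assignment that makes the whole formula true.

Set A = False and propagate.
  then E is forced to True.
Branch on B: take B = False.
  then D is forced to True.
Try C = False.
  then F is forced to True.

A=0, B=0, C=0, D=1, E=1, F=1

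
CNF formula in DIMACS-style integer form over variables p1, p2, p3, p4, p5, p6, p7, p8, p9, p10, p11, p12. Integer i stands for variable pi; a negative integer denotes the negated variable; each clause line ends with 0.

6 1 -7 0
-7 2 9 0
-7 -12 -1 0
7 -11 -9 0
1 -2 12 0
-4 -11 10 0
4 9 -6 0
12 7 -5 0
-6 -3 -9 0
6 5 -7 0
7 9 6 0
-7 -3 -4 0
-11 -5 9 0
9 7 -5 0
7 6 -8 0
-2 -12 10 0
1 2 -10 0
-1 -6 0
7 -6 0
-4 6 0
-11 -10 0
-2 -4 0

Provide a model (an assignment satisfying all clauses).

p1 = True, p2 = True, p3 = True, p4 = False, p5 = True, p6 = False, p7 = True, p8 = True, p9 = False, p10 = True, p11 = False, p12 = False

Pure literal: p11 appears only negated; assign p11 = False.
Branch on p1: take p1 = True.
  then p6 is forced to False.
  then p4 is forced to False.
Try p2 = True.
Set p5 = True and propagate.
For the remaining variables, p3 = True, p7 = True, p8 = True, p9 = False, p10 = True, p12 = False works.
Check each clause:
  1. (~p7 | p1 | p6) — p1 is true.
  2. (~p7 | p9 | p2) — p2 is true.
  3. (~p1 | ~p12 | ~p7) — ~p12 is true.
  4. (~p9 | ~p11 | p7) — ~p9 is true.
  5. (p1 | p12 | ~p2) — p1 is true.
  6. (~p4 | ~p11 | p10) — p10 is true.
  7. (~p6 | p4 | p9) — ~p6 is true.
  8. (p7 | ~p5 | p12) — p7 is true.
  9. (~p9 | ~p3 | ~p6) — ~p6 is true.
  10. (p6 | ~p7 | p5) — p5 is true.
  11. (p7 | p9 | p6) — p7 is true.
  12. (~p4 | ~p3 | ~p7) — ~p4 is true.
  13. (~p11 | ~p5 | p9) — ~p11 is true.
  14. (p9 | ~p5 | p7) — p7 is true.
  15. (~p8 | p6 | p7) — p7 is true.
  16. (~p12 | ~p2 | p10) — p10 is true.
  17. (p1 | ~p10 | p2) — p1 is true.
  18. (~p1 | ~p6) — ~p6 is true.
  19. (p7 | ~p6) — ~p6 is true.
  20. (p6 | ~p4) — ~p4 is true.
  21. (~p10 | ~p11) — ~p11 is true.
  22. (~p2 | ~p4) — ~p4 is true.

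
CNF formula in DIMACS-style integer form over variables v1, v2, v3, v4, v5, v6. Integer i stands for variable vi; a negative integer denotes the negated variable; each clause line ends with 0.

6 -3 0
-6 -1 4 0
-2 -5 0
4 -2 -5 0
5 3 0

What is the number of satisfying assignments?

16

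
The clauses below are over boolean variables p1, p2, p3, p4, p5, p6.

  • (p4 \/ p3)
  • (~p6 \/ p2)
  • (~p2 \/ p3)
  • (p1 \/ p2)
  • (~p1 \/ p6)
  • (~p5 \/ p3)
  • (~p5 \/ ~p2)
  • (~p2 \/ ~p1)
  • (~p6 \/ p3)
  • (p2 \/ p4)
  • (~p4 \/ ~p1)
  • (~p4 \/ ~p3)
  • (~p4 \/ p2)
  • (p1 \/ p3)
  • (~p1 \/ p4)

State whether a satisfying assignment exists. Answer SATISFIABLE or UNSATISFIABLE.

SATISFIABLE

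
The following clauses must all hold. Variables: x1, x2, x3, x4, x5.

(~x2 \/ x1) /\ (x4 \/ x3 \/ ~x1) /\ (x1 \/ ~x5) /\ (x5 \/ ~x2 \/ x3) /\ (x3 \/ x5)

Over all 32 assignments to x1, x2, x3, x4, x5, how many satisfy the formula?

Case analysis on x1 and x3:
  x1=T, x3=T: x2, x4, x5 free → 2^3 = 8.
  x1=T, x3=F: remaining (x2,x4,x5) ∈ {(F,T,T); (T,T,T)} — 2.
  x1=F, x3=T: remaining (x2,x4,x5) ∈ {(F,F,F); (F,T,F)} — 2.
  x1=F, x3=F: a clause becomes empty — 0.
Total: 8 + 2 + 2 + 0 = 12.

12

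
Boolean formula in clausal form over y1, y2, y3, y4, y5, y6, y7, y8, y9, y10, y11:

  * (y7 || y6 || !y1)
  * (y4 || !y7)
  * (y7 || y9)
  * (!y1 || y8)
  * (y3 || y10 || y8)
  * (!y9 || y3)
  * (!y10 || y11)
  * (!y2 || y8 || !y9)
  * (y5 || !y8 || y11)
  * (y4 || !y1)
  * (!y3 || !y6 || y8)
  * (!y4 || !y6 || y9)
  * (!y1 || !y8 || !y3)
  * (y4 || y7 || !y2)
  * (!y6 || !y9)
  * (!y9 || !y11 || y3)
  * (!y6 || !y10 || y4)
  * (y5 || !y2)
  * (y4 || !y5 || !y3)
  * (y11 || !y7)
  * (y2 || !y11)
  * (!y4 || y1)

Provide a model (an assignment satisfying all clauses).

y1 = True  y2 = True  y3 = False  y4 = True  y5 = True  y6 = False  y7 = True  y8 = True  y9 = False  y10 = False  y11 = True

Check each clause:
  1. (y6 || y7 || !y1) — y7 is true.
  2. (!y7 || y4) — y4 is true.
  3. (y9 || y7) — y7 is true.
  4. (!y1 || y8) — y8 is true.
  5. (y8 || y10 || y3) — y8 is true.
  6. (y3 || !y9) — !y9 is true.
  7. (!y10 || y11) — y11 is true.
  8. (!y2 || !y9 || y8) — y8 is true.
  9. (y11 || y5 || !y8) — y11 is true.
  10. (!y1 || y4) — y4 is true.
  11. (!y3 || y8 || !y6) — y8 is true.
  12. (!y4 || !y6 || y9) — !y6 is true.
  13. (!y1 || !y3 || !y8) — !y3 is true.
  14. (y7 || !y2 || y4) — y4 is true.
  15. (!y9 || !y6) — !y6 is true.
  16. (y3 || !y9 || !y11) — !y9 is true.
  17. (y4 || !y6 || !y10) — !y6 is true.
  18. (!y2 || y5) — y5 is true.
  19. (!y5 || y4 || !y3) — y4 is true.
  20. (!y7 || y11) — y11 is true.
  21. (!y11 || y2) — y2 is true.
  22. (y1 || !y4) — y1 is true.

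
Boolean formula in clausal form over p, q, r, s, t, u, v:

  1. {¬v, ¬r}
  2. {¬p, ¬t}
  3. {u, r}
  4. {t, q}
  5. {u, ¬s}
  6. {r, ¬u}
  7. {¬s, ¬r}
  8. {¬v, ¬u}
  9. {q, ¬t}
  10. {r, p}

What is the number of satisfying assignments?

Satisfying assignments:
  p=0 q=1 r=1 s=0 t=0 u=0 v=0
  p=0 q=1 r=1 s=0 t=0 u=1 v=0
  p=0 q=1 r=1 s=0 t=1 u=0 v=0
  p=0 q=1 r=1 s=0 t=1 u=1 v=0
  p=1 q=1 r=1 s=0 t=0 u=0 v=0
  p=1 q=1 r=1 s=0 t=0 u=1 v=0
Count: 6.

6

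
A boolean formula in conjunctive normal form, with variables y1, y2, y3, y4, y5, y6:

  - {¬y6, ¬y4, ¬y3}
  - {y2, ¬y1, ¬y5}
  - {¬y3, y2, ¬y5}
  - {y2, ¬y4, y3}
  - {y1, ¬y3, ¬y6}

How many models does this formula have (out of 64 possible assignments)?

Split on y3, then y2.
  y3=T, y2=T: y5 free; 5 ways for (y1,y4,y6) × 2^1 = 10.
  y3=T, y2=F: 5 of the 16 assignments to (y1,y4,y5,y6) work.
  y3=F, y2=T: y1, y4, y5, y6 free → 2^4 = 16.
  y3=F, y2=F: y6 free; 3 ways for (y1,y4,y5) × 2^1 = 6.
Total: 10 + 5 + 16 + 6 = 37.

37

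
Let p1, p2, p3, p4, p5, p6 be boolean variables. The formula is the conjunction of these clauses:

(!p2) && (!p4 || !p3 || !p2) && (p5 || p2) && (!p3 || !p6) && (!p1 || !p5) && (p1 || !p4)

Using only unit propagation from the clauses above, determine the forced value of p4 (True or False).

False

(!p2) stands alone — p2 = False.
(p2 || p5): since p2 = False, the clause reduces to (p5). p5 = True.
(!p1 || !p5) with p5 = True leaves only !p1, so p1 = False.
(p1 || !p4): since p1 = False, the clause reduces to (!p4). p4 = False.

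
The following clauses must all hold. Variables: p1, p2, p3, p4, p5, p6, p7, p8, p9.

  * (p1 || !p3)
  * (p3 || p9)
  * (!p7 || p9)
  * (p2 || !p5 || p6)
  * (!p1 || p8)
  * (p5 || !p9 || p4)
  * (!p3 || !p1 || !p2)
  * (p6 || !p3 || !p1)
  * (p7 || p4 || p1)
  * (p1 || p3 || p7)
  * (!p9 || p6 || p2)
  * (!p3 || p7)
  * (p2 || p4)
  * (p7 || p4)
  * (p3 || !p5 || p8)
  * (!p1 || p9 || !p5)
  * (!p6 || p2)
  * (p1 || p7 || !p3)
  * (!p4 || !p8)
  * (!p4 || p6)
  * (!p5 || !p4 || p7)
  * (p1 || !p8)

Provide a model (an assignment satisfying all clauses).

p1=1  p2=1  p3=0  p4=0  p5=1  p6=1  p7=1  p8=1  p9=1

Branch on p1: take p1 = True.
  then p8 is forced to True.
  then p4 is forced to False.
  then p2 is forced to True.
  then p3 is forced to False.
  then p9 is forced to True.
  then p5 is forced to True.
  then p7 is forced to True.
p6 is now unconstrained; take p6 = True.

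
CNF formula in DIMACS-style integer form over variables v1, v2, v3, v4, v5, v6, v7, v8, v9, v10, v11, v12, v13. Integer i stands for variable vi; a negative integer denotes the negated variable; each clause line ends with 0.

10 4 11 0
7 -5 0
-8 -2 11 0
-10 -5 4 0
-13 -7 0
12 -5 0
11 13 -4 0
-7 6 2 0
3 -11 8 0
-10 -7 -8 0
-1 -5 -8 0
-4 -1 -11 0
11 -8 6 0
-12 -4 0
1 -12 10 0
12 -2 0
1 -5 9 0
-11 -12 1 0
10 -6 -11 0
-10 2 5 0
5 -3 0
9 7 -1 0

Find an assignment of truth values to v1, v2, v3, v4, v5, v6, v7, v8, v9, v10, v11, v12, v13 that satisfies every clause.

v1=True, v2=True, v3=False, v4=False, v5=False, v6=False, v7=False, v8=True, v9=True, v10=False, v11=True, v12=True, v13=True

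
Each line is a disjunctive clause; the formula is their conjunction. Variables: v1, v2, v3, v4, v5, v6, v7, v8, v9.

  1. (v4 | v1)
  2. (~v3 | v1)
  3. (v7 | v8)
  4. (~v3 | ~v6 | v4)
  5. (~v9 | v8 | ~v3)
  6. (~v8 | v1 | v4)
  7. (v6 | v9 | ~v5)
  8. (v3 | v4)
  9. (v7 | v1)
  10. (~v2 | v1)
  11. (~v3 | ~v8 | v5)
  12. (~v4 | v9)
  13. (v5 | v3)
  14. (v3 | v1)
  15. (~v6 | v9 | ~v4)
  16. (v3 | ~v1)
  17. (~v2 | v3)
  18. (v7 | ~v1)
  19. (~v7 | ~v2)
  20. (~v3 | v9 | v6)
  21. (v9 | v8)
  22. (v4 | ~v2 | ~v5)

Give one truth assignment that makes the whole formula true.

v2 occurs only negated in the remaining clauses — set v2 = False.
Set v1 = True and propagate.
  then v3 is forced to True.
  then v7 is forced to True.
Branch on v4: take v4 = True.
  then v9 is forced to True.
  then v8 is forced to True.
  then v5 is forced to True.
v6 is now unconstrained; take v6 = True.
Every clause has at least one true literal under this assignment.

v1=T  v2=F  v3=T  v4=T  v5=T  v6=T  v7=T  v8=T  v9=T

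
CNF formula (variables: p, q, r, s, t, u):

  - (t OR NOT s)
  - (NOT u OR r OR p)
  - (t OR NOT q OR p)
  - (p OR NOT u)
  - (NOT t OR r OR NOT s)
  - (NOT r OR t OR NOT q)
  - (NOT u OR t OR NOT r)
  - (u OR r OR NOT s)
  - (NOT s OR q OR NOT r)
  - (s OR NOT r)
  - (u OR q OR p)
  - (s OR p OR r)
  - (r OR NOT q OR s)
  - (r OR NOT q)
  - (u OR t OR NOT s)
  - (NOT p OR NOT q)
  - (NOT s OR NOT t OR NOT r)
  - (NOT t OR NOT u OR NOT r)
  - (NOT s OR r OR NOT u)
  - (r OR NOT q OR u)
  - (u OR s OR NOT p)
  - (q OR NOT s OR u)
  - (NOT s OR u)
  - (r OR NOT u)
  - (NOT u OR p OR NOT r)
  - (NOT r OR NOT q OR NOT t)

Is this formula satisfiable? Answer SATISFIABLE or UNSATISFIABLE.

r = True:
  propagation gives s=True, t=True; an empty clause results — contradiction.
r = False:
  propagation gives q=False, u=False, s=False, p=True; an empty clause results — contradiction.
Every branch closes, so no satisfying assignment exists.

UNSATISFIABLE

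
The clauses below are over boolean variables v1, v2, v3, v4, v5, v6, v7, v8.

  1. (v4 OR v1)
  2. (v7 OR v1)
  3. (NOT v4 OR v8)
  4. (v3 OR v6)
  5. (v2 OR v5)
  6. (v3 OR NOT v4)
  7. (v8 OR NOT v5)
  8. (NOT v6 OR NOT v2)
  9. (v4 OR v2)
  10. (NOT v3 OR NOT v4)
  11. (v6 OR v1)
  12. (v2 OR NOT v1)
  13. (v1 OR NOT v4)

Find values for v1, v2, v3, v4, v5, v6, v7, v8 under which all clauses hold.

v1=1, v2=1, v3=1, v4=0, v5=1, v6=0, v7=0, v8=1

Pure literal: v8 appears only positively; assign v8 = True.
Set v1 = True and propagate.
  then v2 is forced to True.
  then v6 is forced to False.
  then v3 is forced to True.
  then v4 is forced to False.
v5, v7 are now unconstrained; take v5 = True, v7 = False.
Every clause has at least one true literal under this assignment.
Check each clause:
  1. (v1 OR v4) — v1 is true.
  2. (v1 OR v7) — v1 is true.
  3. (v8 OR NOT v4) — v8 is true.
  4. (v6 OR v3) — v3 is true.
  5. (v5 OR v2) — v2 is true.
  6. (v3 OR NOT v4) — v3 is true.
  7. (v8 OR NOT v5) — v8 is true.
  8. (NOT v2 OR NOT v6) — NOT v6 is true.
  9. (v2 OR v4) — v2 is true.
  10. (NOT v4 OR NOT v3) — NOT v4 is true.
  11. (v6 OR v1) — v1 is true.
  12. (v2 OR NOT v1) — v2 is true.
  13. (NOT v4 OR v1) — v1 is true.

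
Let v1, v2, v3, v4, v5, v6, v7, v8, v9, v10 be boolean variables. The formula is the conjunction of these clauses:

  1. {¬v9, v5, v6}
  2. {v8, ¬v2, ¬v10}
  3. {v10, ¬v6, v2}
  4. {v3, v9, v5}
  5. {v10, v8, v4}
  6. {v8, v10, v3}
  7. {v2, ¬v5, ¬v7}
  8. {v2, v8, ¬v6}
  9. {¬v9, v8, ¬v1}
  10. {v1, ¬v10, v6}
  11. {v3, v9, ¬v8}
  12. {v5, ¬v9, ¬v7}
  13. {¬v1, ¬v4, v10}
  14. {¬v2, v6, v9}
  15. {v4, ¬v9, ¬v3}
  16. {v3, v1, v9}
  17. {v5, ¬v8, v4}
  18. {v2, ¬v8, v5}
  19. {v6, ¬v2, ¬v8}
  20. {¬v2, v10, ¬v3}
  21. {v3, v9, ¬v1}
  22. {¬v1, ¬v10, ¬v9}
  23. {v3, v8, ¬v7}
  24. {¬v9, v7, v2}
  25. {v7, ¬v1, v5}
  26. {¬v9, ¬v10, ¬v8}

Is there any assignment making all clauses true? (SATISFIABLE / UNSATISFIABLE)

SATISFIABLE

Try v1 = False.
Branch on v2: take v2 = False.
Try v3 = True.
The remaining clauses are satisfied by v4 = True, v5 = False, v6 = False, v7 = False, v8 = False, v9 = False, v10 = False.
So v1 = F, v2 = F, v3 = T, v4 = T, v5 = F, v6 = F, v7 = F, v8 = F, v9 = F, v10 = F is a satisfying assignment.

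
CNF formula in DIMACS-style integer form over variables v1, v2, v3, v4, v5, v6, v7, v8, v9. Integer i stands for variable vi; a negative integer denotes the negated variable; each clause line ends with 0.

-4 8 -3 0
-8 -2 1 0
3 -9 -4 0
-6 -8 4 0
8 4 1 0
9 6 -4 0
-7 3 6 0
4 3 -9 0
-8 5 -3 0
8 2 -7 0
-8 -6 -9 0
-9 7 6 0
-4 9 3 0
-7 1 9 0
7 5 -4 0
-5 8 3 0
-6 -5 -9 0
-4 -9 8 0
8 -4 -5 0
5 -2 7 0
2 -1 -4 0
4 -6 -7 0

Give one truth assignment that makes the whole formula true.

v1=T, v2=F, v3=T, v4=F, v5=T, v6=T, v7=F, v8=F, v9=F

Try v1 = True.
Try v2 = False.
  then v4 is forced to False.
Branch on v3: take v3 = True.
The remaining clauses are satisfied by v5 = True, v6 = True, v7 = False, v8 = False, v9 = False.
Every clause has at least one true literal under this assignment.
Check each clause:
  1. (v8 OR NOT v4 OR NOT v3) — NOT v4 is true.
  2. (v1 OR NOT v8 OR NOT v2) — NOT v8 is true.
  3. (v3 OR NOT v4 OR NOT v9) — v3 is true.
  4. (NOT v6 OR v4 OR NOT v8) — NOT v8 is true.
  5. (v8 OR v1 OR v4) — v1 is true.
  6. (v6 OR NOT v4 OR v9) — NOT v4 is true.
  7. (v6 OR v3 OR NOT v7) — NOT v7 is true.
  8. (v4 OR NOT v9 OR v3) — v3 is true.
  9. (v5 OR NOT v8 OR NOT v3) — NOT v8 is true.
  10. (v2 OR v8 OR NOT v7) — NOT v7 is true.
  11. (NOT v6 OR NOT v9 OR NOT v8) — NOT v8 is true.
  12. (v6 OR NOT v9 OR v7) — v6 is true.
  13. (v3 OR NOT v4 OR v9) — v3 is true.
  14. (v9 OR NOT v7 OR v1) — NOT v7 is true.
  15. (v7 OR v5 OR NOT v4) — NOT v4 is true.
  16. (NOT v5 OR v8 OR v3) — v3 is true.
  17. (NOT v5 OR NOT v6 OR NOT v9) — NOT v9 is true.
  18. (v8 OR NOT v4 OR NOT v9) — NOT v4 is true.
  19. (NOT v5 OR v8 OR NOT v4) — NOT v4 is true.
  20. (v5 OR NOT v2 OR v7) — v5 is true.
  21. (NOT v4 OR v2 OR NOT v1) — NOT v4 is true.
  22. (NOT v7 OR NOT v6 OR v4) — NOT v7 is true.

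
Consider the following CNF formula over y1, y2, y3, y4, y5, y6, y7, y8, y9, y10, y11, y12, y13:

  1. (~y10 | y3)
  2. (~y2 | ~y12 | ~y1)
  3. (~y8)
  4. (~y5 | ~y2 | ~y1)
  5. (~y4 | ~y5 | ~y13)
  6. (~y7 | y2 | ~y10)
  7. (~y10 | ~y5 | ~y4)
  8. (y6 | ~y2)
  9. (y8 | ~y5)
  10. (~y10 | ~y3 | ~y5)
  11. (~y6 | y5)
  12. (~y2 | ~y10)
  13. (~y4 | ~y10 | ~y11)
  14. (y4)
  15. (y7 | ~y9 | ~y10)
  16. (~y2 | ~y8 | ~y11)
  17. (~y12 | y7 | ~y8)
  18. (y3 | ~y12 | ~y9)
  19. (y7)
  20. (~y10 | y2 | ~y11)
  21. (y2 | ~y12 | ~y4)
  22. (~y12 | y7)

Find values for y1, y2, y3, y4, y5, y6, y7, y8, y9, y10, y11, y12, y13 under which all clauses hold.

y1=True  y2=False  y3=False  y4=True  y5=False  y6=False  y7=True  y8=False  y9=True  y10=False  y11=True  y12=False  y13=False

Check each clause:
  1. (y3 | ~y10) — ~y10 is true.
  2. (~y2 | ~y1 | ~y12) — ~y12 is true.
  3. (~y8) — ~y8 is true.
  4. (~y5 | ~y1 | ~y2) — ~y5 is true.
  5. (~y4 | ~y13 | ~y5) — ~y13 is true.
  6. (y2 | ~y7 | ~y10) — ~y10 is true.
  7. (~y4 | ~y10 | ~y5) — ~y5 is true.
  8. (y6 | ~y2) — ~y2 is true.
  9. (~y5 | y8) — ~y5 is true.
  10. (~y5 | ~y10 | ~y3) — ~y5 is true.
  11. (~y6 | y5) — ~y6 is true.
  12. (~y10 | ~y2) — ~y10 is true.
  13. (~y11 | ~y4 | ~y10) — ~y10 is true.
  14. (y4) — y4 is true.
  15. (~y10 | ~y9 | y7) — ~y10 is true.
  16. (~y2 | ~y8 | ~y11) — ~y8 is true.
  17. (~y12 | y7 | ~y8) — ~y8 is true.
  18. (~y12 | y3 | ~y9) — ~y12 is true.
  19. (y7) — y7 is true.
  20. (~y11 | y2 | ~y10) — ~y10 is true.
  21. (~y12 | ~y4 | y2) — ~y12 is true.
  22. (y7 | ~y12) — ~y12 is true.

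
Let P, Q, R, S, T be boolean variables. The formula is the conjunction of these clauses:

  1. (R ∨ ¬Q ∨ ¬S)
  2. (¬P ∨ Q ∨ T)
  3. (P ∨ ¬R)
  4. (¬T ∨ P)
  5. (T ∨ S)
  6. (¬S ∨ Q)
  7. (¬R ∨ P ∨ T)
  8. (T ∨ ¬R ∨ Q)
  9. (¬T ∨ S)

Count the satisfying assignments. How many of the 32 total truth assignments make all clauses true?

The models are:
  P=1 Q=1 R=1 S=1 T=0
  P=1 Q=1 R=1 S=1 T=1
That's 2 in total.

2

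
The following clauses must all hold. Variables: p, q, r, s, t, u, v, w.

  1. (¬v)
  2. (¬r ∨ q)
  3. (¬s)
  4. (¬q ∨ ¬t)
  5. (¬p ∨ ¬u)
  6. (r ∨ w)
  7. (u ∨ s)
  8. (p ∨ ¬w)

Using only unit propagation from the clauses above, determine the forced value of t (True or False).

(¬v) stands alone — v = False.
(¬s) is a unit clause: s = False.
(u ∨ s): since s = False, the clause reduces to (u). u = True.
(¬p ∨ ¬u) with u = True leaves only ¬p, so p = False.
In (p ∨ ¬w), p is now false; ¬w must hold, so w = False.
(w ∨ r): since w = False, the clause reduces to (r). r = True.
(¬r ∨ q) with r = True leaves only q, so q = True.
(¬q ∨ ¬t) with q = True leaves only ¬t, so t = False.

False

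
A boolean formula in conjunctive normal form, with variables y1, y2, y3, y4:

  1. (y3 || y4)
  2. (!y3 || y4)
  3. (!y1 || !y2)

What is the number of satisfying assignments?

6

Satisfying assignments:
  y1=0 y2=0 y3=0 y4=1
  y1=0 y2=0 y3=1 y4=1
  y1=0 y2=1 y3=0 y4=1
  y1=0 y2=1 y3=1 y4=1
  y1=1 y2=0 y3=0 y4=1
  y1=1 y2=0 y3=1 y4=1
Count: 6.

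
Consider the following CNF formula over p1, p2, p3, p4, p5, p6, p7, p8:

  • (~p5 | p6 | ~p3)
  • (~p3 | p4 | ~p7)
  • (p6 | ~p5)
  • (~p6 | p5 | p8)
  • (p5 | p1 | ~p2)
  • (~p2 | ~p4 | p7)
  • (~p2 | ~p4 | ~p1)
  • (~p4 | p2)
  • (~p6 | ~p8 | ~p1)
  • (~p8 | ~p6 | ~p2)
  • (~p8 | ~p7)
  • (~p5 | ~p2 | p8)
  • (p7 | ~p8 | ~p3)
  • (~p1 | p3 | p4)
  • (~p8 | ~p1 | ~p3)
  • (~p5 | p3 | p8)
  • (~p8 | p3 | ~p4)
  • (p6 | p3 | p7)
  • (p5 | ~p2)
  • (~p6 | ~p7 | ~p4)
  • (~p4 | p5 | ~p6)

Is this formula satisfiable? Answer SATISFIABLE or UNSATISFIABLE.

SATISFIABLE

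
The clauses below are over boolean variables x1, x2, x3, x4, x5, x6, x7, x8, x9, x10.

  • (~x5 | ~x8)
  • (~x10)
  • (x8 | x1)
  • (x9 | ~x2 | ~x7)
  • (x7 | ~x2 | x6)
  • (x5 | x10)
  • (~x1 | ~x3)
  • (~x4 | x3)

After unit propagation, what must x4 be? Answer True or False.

False

(~x10) is a unit clause: x10 = False.
(x10 | x5): since x10 = False, the clause reduces to (x5). x5 = True.
(~x8 | ~x5): since x5 = True, the clause reduces to (~x8). x8 = False.
(x8 | x1): since x8 = False, the clause reduces to (x1). x1 = True.
(~x1 | ~x3): since x1 = True, the clause reduces to (~x3). x3 = False.
(~x4 | x3) with x3 = False leaves only ~x4, so x4 = False.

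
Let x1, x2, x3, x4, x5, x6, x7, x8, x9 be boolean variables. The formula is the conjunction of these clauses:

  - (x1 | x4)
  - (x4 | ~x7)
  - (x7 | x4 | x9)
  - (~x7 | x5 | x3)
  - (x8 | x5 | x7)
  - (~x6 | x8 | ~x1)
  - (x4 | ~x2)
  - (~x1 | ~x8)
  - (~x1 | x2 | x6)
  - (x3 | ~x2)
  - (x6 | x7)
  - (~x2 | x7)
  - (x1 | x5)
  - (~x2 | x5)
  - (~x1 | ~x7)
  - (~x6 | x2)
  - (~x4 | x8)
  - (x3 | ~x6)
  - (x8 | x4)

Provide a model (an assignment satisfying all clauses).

x1=F, x2=F, x3=T, x4=T, x5=T, x6=F, x7=T, x8=T, x9=F

Check each clause:
  1. (x4 | x1) — x4 is true.
  2. (~x7 | x4) — x4 is true.
  3. (x4 | x9 | x7) — x4 is true.
  4. (x5 | ~x7 | x3) — x3 is true.
  5. (x8 | x7 | x5) — x8 is true.
  6. (~x1 | x8 | ~x6) — x8 is true.
  7. (~x2 | x4) — x4 is true.
  8. (~x8 | ~x1) — ~x1 is true.
  9. (x6 | ~x1 | x2) — ~x1 is true.
  10. (x3 | ~x2) — x3 is true.
  11. (x7 | x6) — x7 is true.
  12. (~x2 | x7) — ~x2 is true.
  13. (x1 | x5) — x5 is true.
  14. (x5 | ~x2) — x5 is true.
  15. (~x1 | ~x7) — ~x1 is true.
  16. (x2 | ~x6) — ~x6 is true.
  17. (~x4 | x8) — x8 is true.
  18. (x3 | ~x6) — ~x6 is true.
  19. (x8 | x4) — x8 is true.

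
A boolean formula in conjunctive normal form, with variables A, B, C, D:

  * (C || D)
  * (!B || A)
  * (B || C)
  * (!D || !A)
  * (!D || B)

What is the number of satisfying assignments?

3

Satisfying assignments:
  A=F B=F C=T D=F
  A=T B=F C=T D=F
  A=T B=T C=T D=F
Count: 3.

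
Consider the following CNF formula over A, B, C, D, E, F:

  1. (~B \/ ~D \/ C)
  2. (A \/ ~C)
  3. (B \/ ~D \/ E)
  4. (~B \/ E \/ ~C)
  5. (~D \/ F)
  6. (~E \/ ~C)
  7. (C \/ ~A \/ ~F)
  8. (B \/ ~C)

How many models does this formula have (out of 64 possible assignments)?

13

Split on C, then B.
  C=1, B=1: a clause becomes empty — 0.
  C=1, B=0: a clause becomes empty — 0.
  C=0, B=1: E free; 3 ways for (A,D,F) × 2^1 = 6.
  C=0, B=0: 7 of the 16 assignments to (A,D,E,F) work.
Total: 0 + 0 + 6 + 7 = 13.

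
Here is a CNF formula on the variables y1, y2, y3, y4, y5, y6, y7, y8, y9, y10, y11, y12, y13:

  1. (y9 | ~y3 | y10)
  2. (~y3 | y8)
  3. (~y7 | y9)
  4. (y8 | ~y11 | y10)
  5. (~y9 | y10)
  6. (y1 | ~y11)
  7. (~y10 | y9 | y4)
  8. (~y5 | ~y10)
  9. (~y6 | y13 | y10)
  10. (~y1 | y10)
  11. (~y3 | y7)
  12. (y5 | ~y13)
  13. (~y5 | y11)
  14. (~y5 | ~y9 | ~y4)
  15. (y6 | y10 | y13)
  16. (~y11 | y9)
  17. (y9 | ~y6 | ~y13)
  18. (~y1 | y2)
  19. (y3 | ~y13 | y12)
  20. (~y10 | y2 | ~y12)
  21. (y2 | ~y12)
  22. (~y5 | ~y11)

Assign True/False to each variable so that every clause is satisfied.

y2 occurs only positively in the remaining clauses — set y2 = True.
Pure literal: y8 appears only positively; assign y8 = True.
Try y1 = True.
  then y10 is forced to True.
  then y5 is forced to False.
  then y13 is forced to False.
Set y3 = True and propagate.
  then y7 is forced to True.
  then y9 is forced to True.
y4, y6, y11, y12 are now unconstrained; take y4 = False, y6 = True, y11 = False, y12 = True.
Check each clause:
  1. (y9 | ~y3 | y10) — y9 is true.
  2. (y8 | ~y3) — y8 is true.
  3. (y9 | ~y7) — y9 is true.
  4. (y8 | ~y11 | y10) — y8 is true.
  5. (~y9 | y10) — y10 is true.
  6. (~y11 | y1) — y1 is true.
  7. (y4 | ~y10 | y9) — y9 is true.
  8. (~y10 | ~y5) — ~y5 is true.
  9. (y10 | ~y6 | y13) — y10 is true.
  10. (y10 | ~y1) — y10 is true.
  11. (y7 | ~y3) — y7 is true.
  12. (y5 | ~y13) — ~y13 is true.
  13. (~y5 | y11) — ~y5 is true.
  14. (~y4 | ~y9 | ~y5) — ~y5 is true.
  15. (y6 | y13 | y10) — y10 is true.
  16. (y9 | ~y11) — y9 is true.
  17. (y9 | ~y13 | ~y6) — y9 is true.
  18. (~y1 | y2) — y2 is true.
  19. (y12 | ~y13 | y3) — y3 is true.
  20. (y2 | ~y12 | ~y10) — y2 is true.
  21. (y2 | ~y12) — y2 is true.
  22. (~y11 | ~y5) — ~y5 is true.

y1 = True, y2 = True, y3 = True, y4 = False, y5 = False, y6 = True, y7 = True, y8 = True, y9 = True, y10 = True, y11 = False, y12 = True, y13 = False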